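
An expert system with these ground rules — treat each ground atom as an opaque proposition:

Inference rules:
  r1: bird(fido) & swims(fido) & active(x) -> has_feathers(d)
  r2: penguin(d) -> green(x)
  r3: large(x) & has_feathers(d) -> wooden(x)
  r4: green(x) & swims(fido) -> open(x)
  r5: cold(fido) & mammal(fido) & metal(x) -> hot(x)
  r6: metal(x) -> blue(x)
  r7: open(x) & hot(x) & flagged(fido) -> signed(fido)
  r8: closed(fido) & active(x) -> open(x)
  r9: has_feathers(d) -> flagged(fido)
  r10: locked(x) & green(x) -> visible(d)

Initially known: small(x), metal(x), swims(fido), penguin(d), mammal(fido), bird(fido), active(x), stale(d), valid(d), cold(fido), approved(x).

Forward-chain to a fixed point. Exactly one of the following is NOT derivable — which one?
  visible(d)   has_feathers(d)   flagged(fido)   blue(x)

visible(d)

Round 1 — r1, r2, r5, r6, derive has_feathers(d), green(x), hot(x), blue(x).
Round 2 — r4, r9, derive open(x), flagged(fido).
Round 3 — r7, derive signed(fido).
Derived: has_feathers(d) (round 1), flagged(fido) (round 2), blue(x) (round 1). visible(d) never appears in any round.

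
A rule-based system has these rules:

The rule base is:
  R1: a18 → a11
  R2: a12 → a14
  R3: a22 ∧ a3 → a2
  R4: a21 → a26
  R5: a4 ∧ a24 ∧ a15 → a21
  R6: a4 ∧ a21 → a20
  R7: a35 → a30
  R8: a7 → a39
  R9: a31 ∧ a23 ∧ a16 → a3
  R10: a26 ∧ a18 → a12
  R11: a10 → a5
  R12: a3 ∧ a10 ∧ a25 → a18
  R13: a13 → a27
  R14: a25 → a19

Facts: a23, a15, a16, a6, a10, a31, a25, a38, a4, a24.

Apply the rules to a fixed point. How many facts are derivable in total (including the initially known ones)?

20

Round 1 fires R5, R9, R11, R14, giving a21, a3, a5, a19.
Round 2 fires R4, R6, R12, giving a26, a20, a18.
Round 3 fires R1, R10, giving a11, a12.
Round 4 fires R2, giving a14.
Closure: {a10, a11, a12, a14, a15, a16, a18, a19, a20, a21, a23, a24, a25, a26, a3, a31, a38, a4, a5, a6} — 20 facts.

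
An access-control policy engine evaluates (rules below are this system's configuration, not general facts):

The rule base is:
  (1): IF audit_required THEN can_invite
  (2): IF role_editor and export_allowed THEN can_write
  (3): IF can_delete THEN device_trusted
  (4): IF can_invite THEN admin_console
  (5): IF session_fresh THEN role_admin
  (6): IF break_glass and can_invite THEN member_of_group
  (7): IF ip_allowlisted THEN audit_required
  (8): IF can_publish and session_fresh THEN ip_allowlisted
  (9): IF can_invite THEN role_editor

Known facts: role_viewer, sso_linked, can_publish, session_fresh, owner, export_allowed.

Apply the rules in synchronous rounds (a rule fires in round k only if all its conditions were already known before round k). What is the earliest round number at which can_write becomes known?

Round 1 — (5), (8), derive role_admin, ip_allowlisted.
Round 2 — (7), derive audit_required.
Round 3 — (1), derive can_invite.
Round 4 — (4), (9), derive admin_console, role_editor.
Round 5 — (2), derive can_write.
can_write first appears in round 5.

5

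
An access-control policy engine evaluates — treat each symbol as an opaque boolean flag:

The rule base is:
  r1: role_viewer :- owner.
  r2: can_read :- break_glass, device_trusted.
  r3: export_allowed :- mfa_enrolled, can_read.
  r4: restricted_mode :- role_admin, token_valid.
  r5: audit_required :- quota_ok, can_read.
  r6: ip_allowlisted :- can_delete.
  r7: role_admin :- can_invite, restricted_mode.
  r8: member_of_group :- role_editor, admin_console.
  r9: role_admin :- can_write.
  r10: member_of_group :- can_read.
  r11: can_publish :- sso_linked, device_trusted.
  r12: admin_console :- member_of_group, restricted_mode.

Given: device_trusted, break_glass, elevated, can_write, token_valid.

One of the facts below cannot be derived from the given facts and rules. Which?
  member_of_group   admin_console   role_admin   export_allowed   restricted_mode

export_allowed

Round 1: r2 [can_read :- break_glass, device_trusted.]; r9 [role_admin :- can_write.]. Adds can_read, role_admin.
Round 2: r4 [restricted_mode :- role_admin, token_valid.]; r10 [member_of_group :- can_read.]. Adds restricted_mode, member_of_group.
Round 3: r12 [admin_console :- member_of_group, restricted_mode.]. Adds admin_console.
Derived: restricted_mode (round 2), member_of_group (round 2), admin_console (round 3), role_admin (round 1). export_allowed never appears in any round.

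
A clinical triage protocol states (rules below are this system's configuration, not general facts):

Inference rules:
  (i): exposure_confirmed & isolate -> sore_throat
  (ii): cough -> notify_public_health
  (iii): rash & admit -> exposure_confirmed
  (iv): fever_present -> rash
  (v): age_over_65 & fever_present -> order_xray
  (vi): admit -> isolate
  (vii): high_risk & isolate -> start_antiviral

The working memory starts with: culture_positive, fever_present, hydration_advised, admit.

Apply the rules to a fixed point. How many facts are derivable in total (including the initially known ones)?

8

Round 1 — (iv), (vi), derive rash, isolate.
Round 2 — (iii), derive exposure_confirmed.
Round 3 — (i), derive sore_throat.
Closure: {admit, culture_positive, exposure_confirmed, fever_present, hydration_advised, isolate, rash, sore_throat} — 8 facts.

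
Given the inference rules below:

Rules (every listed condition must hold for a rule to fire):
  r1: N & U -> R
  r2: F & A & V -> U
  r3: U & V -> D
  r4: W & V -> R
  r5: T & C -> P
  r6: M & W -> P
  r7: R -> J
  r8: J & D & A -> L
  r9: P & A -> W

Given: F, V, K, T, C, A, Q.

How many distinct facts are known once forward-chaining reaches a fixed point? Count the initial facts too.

14

Round 1 fires r2, r5, giving U, P.
Round 2 fires r3, r9, giving D, W.
Round 3 fires r4, giving R.
Round 4 fires r7, giving J.
Round 5 fires r8, giving L.
Closure: {A, C, D, F, J, K, L, P, Q, R, T, U, V, W} — 14 facts.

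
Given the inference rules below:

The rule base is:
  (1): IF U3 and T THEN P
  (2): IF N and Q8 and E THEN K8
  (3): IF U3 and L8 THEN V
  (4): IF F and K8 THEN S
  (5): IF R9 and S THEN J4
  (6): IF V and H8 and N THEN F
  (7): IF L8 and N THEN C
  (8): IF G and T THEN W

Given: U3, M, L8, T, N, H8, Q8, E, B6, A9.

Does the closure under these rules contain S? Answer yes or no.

yes

Round 1 — (1), (2), (3), (7), derive P, K8, V, C.
Round 2 — (6), derive F.
Round 3 — (4), derive S.
S appears in round 3, so it is derivable.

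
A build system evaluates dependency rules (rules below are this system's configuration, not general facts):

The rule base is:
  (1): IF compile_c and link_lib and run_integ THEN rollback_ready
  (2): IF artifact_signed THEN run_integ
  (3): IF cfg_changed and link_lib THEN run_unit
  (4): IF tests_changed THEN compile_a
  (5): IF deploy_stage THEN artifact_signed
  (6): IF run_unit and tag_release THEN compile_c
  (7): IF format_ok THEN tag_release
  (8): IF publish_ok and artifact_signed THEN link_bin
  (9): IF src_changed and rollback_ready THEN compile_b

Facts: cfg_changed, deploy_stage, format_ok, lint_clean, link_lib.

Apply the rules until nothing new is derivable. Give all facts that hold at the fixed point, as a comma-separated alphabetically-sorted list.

Round 1 fires (3), (5), (7), giving run_unit, artifact_signed, tag_release.
Round 2 fires (2), (6), giving run_integ, compile_c.
Round 3 fires (1), giving rollback_ready.

artifact_signed, cfg_changed, compile_c, deploy_stage, format_ok, link_lib, lint_clean, rollback_ready, run_integ, run_unit, tag_release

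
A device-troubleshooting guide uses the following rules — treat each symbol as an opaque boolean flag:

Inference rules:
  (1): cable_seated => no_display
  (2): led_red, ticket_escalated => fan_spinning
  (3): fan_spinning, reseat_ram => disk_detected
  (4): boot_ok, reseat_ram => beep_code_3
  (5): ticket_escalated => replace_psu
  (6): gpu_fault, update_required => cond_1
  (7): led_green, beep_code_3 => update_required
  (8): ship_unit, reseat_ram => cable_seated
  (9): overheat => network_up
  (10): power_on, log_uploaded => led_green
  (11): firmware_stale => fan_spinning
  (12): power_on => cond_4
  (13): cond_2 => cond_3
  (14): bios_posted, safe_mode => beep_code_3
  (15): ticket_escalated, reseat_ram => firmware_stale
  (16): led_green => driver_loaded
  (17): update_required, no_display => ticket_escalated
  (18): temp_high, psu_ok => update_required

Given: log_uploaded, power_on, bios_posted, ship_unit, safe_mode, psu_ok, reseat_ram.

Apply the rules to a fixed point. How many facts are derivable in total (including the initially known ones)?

Round 1: (8) [ship_unit, reseat_ram => cable_seated]; (10) [power_on, log_uploaded => led_green]; (12) [power_on => cond_4]; (14) [bios_posted, safe_mode => beep_code_3]. Adds cable_seated, led_green, cond_4, beep_code_3.
Round 2: (1) [cable_seated => no_display]; (7) [led_green, beep_code_3 => update_required]; (16) [led_green => driver_loaded]. Adds no_display, update_required, driver_loaded.
Round 3: (17) [update_required, no_display => ticket_escalated]. Adds ticket_escalated.
Round 4: (5) [ticket_escalated => replace_psu]; (15) [ticket_escalated, reseat_ram => firmware_stale]. Adds replace_psu, firmware_stale.
Round 5: (11) [firmware_stale => fan_spinning]. Adds fan_spinning.
Round 6: (3) [fan_spinning, reseat_ram => disk_detected]. Adds disk_detected.
Closure: {beep_code_3, bios_posted, cable_seated, cond_4, disk_detected, driver_loaded, fan_spinning, firmware_stale, led_green, log_uploaded, no_display, power_on, psu_ok, replace_psu, reseat_ram, safe_mode, ship_unit, ticket_escalated, update_required} — 19 facts.

19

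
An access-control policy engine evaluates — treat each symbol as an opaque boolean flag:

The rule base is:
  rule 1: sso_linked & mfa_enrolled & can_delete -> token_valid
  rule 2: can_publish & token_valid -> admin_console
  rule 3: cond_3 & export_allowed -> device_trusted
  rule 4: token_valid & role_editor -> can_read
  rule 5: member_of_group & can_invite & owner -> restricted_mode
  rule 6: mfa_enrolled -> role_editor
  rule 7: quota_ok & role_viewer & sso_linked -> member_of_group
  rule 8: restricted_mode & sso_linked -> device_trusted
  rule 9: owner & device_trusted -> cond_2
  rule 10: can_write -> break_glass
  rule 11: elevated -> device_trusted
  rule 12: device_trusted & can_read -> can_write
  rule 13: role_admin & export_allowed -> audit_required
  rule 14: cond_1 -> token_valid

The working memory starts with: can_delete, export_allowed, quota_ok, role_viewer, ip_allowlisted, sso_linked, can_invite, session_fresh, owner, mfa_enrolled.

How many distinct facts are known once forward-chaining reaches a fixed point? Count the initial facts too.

19

[1] rule 1 [sso_linked & mfa_enrolled & can_delete -> token_valid]; rule 6 [mfa_enrolled -> role_editor]; rule 7 [quota_ok & role_viewer & sso_linked -> member_of_group]. ⇒ new: token_valid, role_editor, member_of_group.
[2] rule 4 [token_valid & role_editor -> can_read]; rule 5 [member_of_group & can_invite & owner -> restricted_mode]. ⇒ new: can_read, restricted_mode.
[3] rule 8 [restricted_mode & sso_linked -> device_trusted]. ⇒ new: device_trusted.
[4] rule 9 [owner & device_trusted -> cond_2]; rule 12 [device_trusted & can_read -> can_write]. ⇒ new: cond_2, can_write.
[5] rule 10 [can_write -> break_glass]. ⇒ new: break_glass.
Closure: {break_glass, can_delete, can_invite, can_read, can_write, cond_2, device_trusted, export_allowed, ip_allowlisted, member_of_group, mfa_enrolled, owner, quota_ok, restricted_mode, role_editor, role_viewer, session_fresh, sso_linked, token_valid} — 19 facts.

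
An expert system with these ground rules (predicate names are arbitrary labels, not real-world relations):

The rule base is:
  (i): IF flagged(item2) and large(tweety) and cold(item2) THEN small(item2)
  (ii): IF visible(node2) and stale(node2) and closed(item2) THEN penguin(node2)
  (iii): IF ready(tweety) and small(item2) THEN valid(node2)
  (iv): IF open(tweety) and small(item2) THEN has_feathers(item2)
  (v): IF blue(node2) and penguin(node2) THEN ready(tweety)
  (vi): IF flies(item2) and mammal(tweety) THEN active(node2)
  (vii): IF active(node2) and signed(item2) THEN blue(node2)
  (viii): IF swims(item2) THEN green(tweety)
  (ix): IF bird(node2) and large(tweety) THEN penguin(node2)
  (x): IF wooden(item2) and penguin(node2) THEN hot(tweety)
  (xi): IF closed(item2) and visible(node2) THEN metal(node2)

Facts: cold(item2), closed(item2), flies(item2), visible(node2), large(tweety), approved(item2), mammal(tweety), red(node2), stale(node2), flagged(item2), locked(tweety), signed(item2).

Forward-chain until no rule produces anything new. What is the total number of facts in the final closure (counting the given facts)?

19

Round 1: (i) [IF flagged(item2) and large(tweety) and cold(item2) THEN small(item2)]; (ii) [IF visible(node2) and stale(node2) and closed(item2) THEN penguin(node2)]; (vi) [IF flies(item2) and mammal(tweety) THEN active(node2)]; (xi) [IF closed(item2) and visible(node2) THEN metal(node2)]. Adds small(item2), penguin(node2), active(node2), metal(node2).
Round 2: (vii) [IF active(node2) and signed(item2) THEN blue(node2)]. Adds blue(node2).
Round 3: (v) [IF blue(node2) and penguin(node2) THEN ready(tweety)]. Adds ready(tweety).
Round 4: (iii) [IF ready(tweety) and small(item2) THEN valid(node2)]. Adds valid(node2).
Closure: {active(node2), approved(item2), blue(node2), closed(item2), cold(item2), flagged(item2), flies(item2), large(tweety), locked(tweety), mammal(tweety), metal(node2), penguin(node2), ready(tweety), red(node2), signed(item2), small(item2), stale(node2), valid(node2), visible(node2)} — 19 facts.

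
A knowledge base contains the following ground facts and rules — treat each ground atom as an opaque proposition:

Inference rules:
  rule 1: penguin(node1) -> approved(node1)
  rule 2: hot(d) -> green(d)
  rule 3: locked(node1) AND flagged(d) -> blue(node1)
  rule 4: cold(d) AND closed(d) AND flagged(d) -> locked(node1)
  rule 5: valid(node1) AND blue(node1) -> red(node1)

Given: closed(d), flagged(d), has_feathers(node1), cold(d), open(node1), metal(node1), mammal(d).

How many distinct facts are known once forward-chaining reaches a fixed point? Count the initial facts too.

Round 1 — rule 4, derive locked(node1).
Round 2 — rule 3, derive blue(node1).
Closure: {blue(node1), closed(d), cold(d), flagged(d), has_feathers(node1), locked(node1), mammal(d), metal(node1), open(node1)} — 9 facts.

9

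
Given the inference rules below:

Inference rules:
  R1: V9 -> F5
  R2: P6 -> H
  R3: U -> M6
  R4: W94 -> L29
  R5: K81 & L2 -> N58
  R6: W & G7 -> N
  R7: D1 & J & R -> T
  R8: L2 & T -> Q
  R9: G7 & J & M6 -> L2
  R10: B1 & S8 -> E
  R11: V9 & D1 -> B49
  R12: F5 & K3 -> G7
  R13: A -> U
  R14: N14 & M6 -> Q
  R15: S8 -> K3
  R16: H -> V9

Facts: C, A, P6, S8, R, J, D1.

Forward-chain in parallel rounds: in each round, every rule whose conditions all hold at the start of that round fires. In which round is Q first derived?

Round 1: R2 [P6 -> H]; R7 [D1 & J & R -> T]; R13 [A -> U]; R15 [S8 -> K3]. New: H, T, U, K3.
Round 2: R3 [U -> M6]; R16 [H -> V9]. New: M6, V9.
Round 3: R1 [V9 -> F5]; R11 [V9 & D1 -> B49]. New: F5, B49.
Round 4: R12 [F5 & K3 -> G7]. New: G7.
Round 5: R9 [G7 & J & M6 -> L2]. New: L2.
Round 6: R8 [L2 & T -> Q]. New: Q.
Q first appears in round 6.

6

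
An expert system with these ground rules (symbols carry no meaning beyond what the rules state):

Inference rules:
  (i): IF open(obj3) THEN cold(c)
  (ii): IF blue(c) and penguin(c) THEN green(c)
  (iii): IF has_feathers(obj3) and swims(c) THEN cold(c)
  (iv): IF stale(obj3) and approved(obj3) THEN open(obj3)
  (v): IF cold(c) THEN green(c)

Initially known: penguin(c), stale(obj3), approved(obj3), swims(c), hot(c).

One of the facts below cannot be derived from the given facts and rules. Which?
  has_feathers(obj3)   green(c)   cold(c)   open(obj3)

Round 1 fires (iv), giving open(obj3).
Round 2 fires (i), giving cold(c).
Round 3 fires (v), giving green(c).
Derived: open(obj3) (round 1), cold(c) (round 2), green(c) (round 3). has_feathers(obj3) never appears in any round.

has_feathers(obj3)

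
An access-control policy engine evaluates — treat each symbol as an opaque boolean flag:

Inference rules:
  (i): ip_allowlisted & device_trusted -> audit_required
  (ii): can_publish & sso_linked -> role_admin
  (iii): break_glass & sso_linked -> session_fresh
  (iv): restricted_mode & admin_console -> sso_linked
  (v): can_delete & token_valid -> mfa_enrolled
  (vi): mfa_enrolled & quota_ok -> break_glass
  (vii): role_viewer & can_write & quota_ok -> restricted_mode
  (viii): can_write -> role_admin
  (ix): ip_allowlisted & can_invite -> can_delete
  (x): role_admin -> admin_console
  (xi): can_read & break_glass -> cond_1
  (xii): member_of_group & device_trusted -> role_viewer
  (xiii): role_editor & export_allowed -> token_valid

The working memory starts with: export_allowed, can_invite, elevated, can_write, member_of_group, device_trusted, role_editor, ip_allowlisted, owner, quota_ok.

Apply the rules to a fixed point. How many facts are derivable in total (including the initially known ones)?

21

[1] (i) [ip_allowlisted & device_trusted -> audit_required]; (viii) [can_write -> role_admin]; (ix) [ip_allowlisted & can_invite -> can_delete]; (xii) [member_of_group & device_trusted -> role_viewer]; (xiii) [role_editor & export_allowed -> token_valid]. ⇒ new: audit_required, role_admin, can_delete, role_viewer, token_valid.
[2] (v) [can_delete & token_valid -> mfa_enrolled]; (vii) [role_viewer & can_write & quota_ok -> restricted_mode]; (x) [role_admin -> admin_console]. ⇒ new: mfa_enrolled, restricted_mode, admin_console.
[3] (iv) [restricted_mode & admin_console -> sso_linked]; (vi) [mfa_enrolled & quota_ok -> break_glass]. ⇒ new: sso_linked, break_glass.
[4] (iii) [break_glass & sso_linked -> session_fresh]. ⇒ new: session_fresh.
Closure: {admin_console, audit_required, break_glass, can_delete, can_invite, can_write, device_trusted, elevated, export_allowed, ip_allowlisted, member_of_group, mfa_enrolled, owner, quota_ok, restricted_mode, role_admin, role_editor, role_viewer, session_fresh, sso_linked, token_valid} — 21 facts.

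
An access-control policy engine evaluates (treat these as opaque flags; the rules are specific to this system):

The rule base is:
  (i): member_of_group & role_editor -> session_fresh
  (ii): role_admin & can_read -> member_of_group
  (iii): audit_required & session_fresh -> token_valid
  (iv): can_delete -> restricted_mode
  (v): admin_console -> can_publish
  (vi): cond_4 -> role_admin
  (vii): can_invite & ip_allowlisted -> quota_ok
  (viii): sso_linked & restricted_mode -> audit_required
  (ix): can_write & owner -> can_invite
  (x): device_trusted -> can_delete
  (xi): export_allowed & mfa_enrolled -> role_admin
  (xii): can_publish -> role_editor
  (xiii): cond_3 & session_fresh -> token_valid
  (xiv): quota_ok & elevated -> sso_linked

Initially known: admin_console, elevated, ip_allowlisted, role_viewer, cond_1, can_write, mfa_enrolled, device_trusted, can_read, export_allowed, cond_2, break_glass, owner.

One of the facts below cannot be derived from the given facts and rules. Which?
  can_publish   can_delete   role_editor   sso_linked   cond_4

cond_4

Round 1 — (v), (ix), (x), (xi), derive can_publish, can_invite, can_delete, role_admin.
Round 2 — (ii), (iv), (vii), (xii), derive member_of_group, restricted_mode, quota_ok, role_editor.
Round 3 — (i), (xiv), derive session_fresh, sso_linked.
Round 4 — (viii), derive audit_required.
Round 5 — (iii), derive token_valid.
Derived: role_editor (round 2), can_publish (round 1), can_delete (round 1), sso_linked (round 3). cond_4 never appears in any round.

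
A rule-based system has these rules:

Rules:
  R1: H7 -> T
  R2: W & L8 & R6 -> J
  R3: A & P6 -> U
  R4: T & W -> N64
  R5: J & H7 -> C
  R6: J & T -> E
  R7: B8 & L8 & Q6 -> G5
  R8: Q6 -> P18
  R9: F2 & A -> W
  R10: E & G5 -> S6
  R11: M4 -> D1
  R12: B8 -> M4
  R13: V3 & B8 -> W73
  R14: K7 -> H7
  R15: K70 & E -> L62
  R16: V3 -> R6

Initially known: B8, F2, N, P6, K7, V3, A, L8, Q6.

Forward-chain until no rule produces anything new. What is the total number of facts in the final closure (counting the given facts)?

24

Round 1 — R3, R7, R8, R9, R12, R13, R14, R16, derive U, G5, P18, W, M4, W73, H7, R6.
Round 2 — R1, R2, R11, derive T, J, D1.
Round 3 — R4, R5, R6, derive N64, C, E.
Round 4 — R10, derive S6.
Closure: {A, B8, C, D1, E, F2, G5, H7, J, K7, L8, M4, N, N64, P18, P6, Q6, R6, S6, T, U, V3, W, W73} — 24 facts.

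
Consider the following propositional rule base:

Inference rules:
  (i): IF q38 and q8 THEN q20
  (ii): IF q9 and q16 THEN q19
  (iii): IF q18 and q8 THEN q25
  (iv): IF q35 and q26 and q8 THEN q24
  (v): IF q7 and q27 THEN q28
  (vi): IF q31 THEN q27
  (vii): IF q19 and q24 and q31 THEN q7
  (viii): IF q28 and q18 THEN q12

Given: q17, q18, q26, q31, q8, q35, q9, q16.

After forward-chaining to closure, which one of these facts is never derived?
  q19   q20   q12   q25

Round 1 fires (ii), (iii), (iv), (vi), giving q19, q25, q24, q27.
Round 2 fires (vii), giving q7.
Round 3 fires (v), giving q28.
Round 4 fires (viii), giving q12.
Derived: q25 (round 1), q12 (round 4), q19 (round 1). q20 never appears in any round.

q20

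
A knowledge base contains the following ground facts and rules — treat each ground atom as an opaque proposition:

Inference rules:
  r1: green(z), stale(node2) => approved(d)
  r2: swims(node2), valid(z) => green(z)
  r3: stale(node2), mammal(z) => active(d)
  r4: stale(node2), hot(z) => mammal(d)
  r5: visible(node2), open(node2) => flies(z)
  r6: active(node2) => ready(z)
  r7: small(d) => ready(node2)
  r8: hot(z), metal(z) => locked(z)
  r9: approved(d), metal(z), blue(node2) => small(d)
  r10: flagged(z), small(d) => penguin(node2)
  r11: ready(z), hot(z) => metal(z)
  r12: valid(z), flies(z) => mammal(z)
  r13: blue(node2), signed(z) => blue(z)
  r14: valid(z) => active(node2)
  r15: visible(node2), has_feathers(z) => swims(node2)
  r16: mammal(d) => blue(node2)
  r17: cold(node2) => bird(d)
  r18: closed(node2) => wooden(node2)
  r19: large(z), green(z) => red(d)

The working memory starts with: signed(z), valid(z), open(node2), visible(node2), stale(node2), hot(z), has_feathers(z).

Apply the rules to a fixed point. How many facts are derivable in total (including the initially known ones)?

[1] r4 [stale(node2), hot(z) => mammal(d)]; r5 [visible(node2), open(node2) => flies(z)]; r14 [valid(z) => active(node2)]; r15 [visible(node2), has_feathers(z) => swims(node2)]. ⇒ new: mammal(d), flies(z), active(node2), swims(node2).
[2] r2 [swims(node2), valid(z) => green(z)]; r6 [active(node2) => ready(z)]; r12 [valid(z), flies(z) => mammal(z)]; r16 [mammal(d) => blue(node2)]. ⇒ new: green(z), ready(z), mammal(z), blue(node2).
[3] r1 [green(z), stale(node2) => approved(d)]; r3 [stale(node2), mammal(z) => active(d)]; r11 [ready(z), hot(z) => metal(z)]; r13 [blue(node2), signed(z) => blue(z)]. ⇒ new: approved(d), active(d), metal(z), blue(z).
[4] r8 [hot(z), metal(z) => locked(z)]; r9 [approved(d), metal(z), blue(node2) => small(d)]. ⇒ new: locked(z), small(d).
[5] r7 [small(d) => ready(node2)]. ⇒ new: ready(node2).
Closure: {active(d), active(node2), approved(d), blue(node2), blue(z), flies(z), green(z), has_feathers(z), hot(z), locked(z), mammal(d), mammal(z), metal(z), open(node2), ready(node2), ready(z), signed(z), small(d), stale(node2), swims(node2), valid(z), visible(node2)} — 22 facts.

22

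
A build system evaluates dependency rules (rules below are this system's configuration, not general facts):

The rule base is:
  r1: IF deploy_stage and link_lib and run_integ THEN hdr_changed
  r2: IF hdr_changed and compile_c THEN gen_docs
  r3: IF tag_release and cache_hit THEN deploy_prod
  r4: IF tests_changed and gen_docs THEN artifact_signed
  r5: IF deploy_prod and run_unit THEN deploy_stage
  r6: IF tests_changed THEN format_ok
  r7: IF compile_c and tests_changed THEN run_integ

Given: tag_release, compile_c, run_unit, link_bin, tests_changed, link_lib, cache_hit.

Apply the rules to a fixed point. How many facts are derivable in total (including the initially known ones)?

Round 1 — r3, r6, r7, derive deploy_prod, format_ok, run_integ.
Round 2 — r5, derive deploy_stage.
Round 3 — r1, derive hdr_changed.
Round 4 — r2, derive gen_docs.
Round 5 — r4, derive artifact_signed.
Closure: {artifact_signed, cache_hit, compile_c, deploy_prod, deploy_stage, format_ok, gen_docs, hdr_changed, link_bin, link_lib, run_integ, run_unit, tag_release, tests_changed} — 14 facts.

14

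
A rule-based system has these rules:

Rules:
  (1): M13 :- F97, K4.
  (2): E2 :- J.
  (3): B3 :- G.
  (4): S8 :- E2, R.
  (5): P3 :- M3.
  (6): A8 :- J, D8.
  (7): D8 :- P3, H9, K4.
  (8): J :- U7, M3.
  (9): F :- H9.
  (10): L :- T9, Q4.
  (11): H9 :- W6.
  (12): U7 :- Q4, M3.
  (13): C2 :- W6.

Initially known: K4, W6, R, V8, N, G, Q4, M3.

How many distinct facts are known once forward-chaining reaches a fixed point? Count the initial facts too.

Round 1: (3) [B3 :- G.]; (5) [P3 :- M3.]; (11) [H9 :- W6.]; (12) [U7 :- Q4, M3.]; (13) [C2 :- W6.]. Adds B3, P3, H9, U7, C2.
Round 2: (7) [D8 :- P3, H9, K4.]; (8) [J :- U7, M3.]; (9) [F :- H9.]. Adds D8, J, F.
Round 3: (2) [E2 :- J.]; (6) [A8 :- J, D8.]. Adds E2, A8.
Round 4: (4) [S8 :- E2, R.]. Adds S8.
Closure: {A8, B3, C2, D8, E2, F, G, H9, J, K4, M3, N, P3, Q4, R, S8, U7, V8, W6} — 19 facts.

19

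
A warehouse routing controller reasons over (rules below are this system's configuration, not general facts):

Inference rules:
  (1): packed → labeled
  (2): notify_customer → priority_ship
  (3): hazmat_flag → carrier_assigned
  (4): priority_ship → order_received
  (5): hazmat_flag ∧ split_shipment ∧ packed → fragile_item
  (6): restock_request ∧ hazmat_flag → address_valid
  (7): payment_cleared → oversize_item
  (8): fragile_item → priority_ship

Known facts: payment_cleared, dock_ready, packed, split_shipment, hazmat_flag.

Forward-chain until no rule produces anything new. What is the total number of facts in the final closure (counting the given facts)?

11

Round 1: (1) [packed → labeled]; (3) [hazmat_flag → carrier_assigned]; (5) [hazmat_flag ∧ split_shipment ∧ packed → fragile_item]; (7) [payment_cleared → oversize_item]. New: labeled, carrier_assigned, fragile_item, oversize_item.
Round 2: (8) [fragile_item → priority_ship]. New: priority_ship.
Round 3: (4) [priority_ship → order_received]. New: order_received.
Closure: {carrier_assigned, dock_ready, fragile_item, hazmat_flag, labeled, order_received, oversize_item, packed, payment_cleared, priority_ship, split_shipment} — 11 facts.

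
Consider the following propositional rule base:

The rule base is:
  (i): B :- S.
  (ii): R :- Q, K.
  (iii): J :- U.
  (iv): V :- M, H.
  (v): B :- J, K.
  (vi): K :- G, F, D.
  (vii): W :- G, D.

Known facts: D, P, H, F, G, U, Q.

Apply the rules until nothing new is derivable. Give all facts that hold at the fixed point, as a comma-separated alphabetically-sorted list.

B, D, F, G, H, J, K, P, Q, R, U, W

[1] (iii) [J :- U.]; (vi) [K :- G, F, D.]; (vii) [W :- G, D.]. ⇒ new: J, K, W.
[2] (ii) [R :- Q, K.]; (v) [B :- J, K.]. ⇒ new: R, B.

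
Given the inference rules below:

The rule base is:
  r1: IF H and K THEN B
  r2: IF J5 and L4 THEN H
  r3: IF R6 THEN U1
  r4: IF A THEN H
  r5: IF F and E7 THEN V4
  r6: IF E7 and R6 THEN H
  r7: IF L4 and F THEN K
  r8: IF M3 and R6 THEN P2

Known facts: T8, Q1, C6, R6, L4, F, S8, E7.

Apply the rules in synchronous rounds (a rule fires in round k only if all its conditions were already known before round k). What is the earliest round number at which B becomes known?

Round 1: r3 [IF R6 THEN U1]; r5 [IF F and E7 THEN V4]; r6 [IF E7 and R6 THEN H]; r7 [IF L4 and F THEN K]. New: U1, V4, H, K.
Round 2: r1 [IF H and K THEN B]. New: B.
B first appears in round 2.

2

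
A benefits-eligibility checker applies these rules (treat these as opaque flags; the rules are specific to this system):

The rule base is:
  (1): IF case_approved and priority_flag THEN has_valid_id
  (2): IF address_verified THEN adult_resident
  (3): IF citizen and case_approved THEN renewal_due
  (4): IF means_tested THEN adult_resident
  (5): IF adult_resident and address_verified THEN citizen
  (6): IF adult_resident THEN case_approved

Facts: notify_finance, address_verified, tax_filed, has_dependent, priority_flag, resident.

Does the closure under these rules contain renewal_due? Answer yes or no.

Round 1 fires (2), giving adult_resident.
Round 2 fires (5), (6), giving citizen, case_approved.
Round 3 fires (1), (3), giving has_valid_id, renewal_due.
renewal_due appears in round 3, so it is derivable.

yes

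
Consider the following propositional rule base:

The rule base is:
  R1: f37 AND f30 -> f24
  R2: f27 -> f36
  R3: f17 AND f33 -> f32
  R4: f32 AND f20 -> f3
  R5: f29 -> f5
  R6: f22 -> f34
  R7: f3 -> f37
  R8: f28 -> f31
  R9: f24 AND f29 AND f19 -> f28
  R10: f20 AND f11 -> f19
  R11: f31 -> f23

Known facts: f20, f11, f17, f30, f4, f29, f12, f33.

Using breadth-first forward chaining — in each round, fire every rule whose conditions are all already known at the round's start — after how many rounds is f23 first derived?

7

Round 1: R3 [f17 AND f33 -> f32]; R5 [f29 -> f5]; R10 [f20 AND f11 -> f19]. New: f32, f5, f19.
Round 2: R4 [f32 AND f20 -> f3]. New: f3.
Round 3: R7 [f3 -> f37]. New: f37.
Round 4: R1 [f37 AND f30 -> f24]. New: f24.
Round 5: R9 [f24 AND f29 AND f19 -> f28]. New: f28.
Round 6: R8 [f28 -> f31]. New: f31.
Round 7: R11 [f31 -> f23]. New: f23.
f23 first appears in round 7.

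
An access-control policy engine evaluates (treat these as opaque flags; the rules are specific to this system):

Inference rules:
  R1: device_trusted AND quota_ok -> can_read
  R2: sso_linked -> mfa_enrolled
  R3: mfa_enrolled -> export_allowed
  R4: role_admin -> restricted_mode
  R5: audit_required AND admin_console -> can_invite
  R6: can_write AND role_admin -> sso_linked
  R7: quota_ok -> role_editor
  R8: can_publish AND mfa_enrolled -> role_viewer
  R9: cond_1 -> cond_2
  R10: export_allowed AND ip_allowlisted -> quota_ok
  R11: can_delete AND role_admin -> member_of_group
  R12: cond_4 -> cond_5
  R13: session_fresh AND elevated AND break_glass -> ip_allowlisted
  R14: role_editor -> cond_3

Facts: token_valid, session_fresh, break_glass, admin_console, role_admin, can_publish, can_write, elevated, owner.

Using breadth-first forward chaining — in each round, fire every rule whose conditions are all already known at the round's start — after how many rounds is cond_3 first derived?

6

Round 1 fires R4, R6, R13, giving restricted_mode, sso_linked, ip_allowlisted.
Round 2 fires R2, giving mfa_enrolled.
Round 3 fires R3, R8, giving export_allowed, role_viewer.
Round 4 fires R10, giving quota_ok.
Round 5 fires R7, giving role_editor.
Round 6 fires R14, giving cond_3.
cond_3 first appears in round 6.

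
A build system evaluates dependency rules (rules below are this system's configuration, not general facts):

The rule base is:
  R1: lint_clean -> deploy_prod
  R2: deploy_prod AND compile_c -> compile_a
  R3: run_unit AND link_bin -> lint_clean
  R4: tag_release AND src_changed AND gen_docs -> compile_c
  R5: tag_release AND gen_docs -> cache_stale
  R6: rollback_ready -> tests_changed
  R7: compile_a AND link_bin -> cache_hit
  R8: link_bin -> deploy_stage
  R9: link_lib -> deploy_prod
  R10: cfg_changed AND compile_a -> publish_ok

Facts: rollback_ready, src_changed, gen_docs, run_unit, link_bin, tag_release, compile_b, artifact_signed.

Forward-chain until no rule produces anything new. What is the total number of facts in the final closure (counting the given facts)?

Round 1: R3 [run_unit AND link_bin -> lint_clean]; R4 [tag_release AND src_changed AND gen_docs -> compile_c]; R5 [tag_release AND gen_docs -> cache_stale]; R6 [rollback_ready -> tests_changed]; R8 [link_bin -> deploy_stage]. New: lint_clean, compile_c, cache_stale, tests_changed, deploy_stage.
Round 2: R1 [lint_clean -> deploy_prod]. New: deploy_prod.
Round 3: R2 [deploy_prod AND compile_c -> compile_a]. New: compile_a.
Round 4: R7 [compile_a AND link_bin -> cache_hit]. New: cache_hit.
Closure: {artifact_signed, cache_hit, cache_stale, compile_a, compile_b, compile_c, deploy_prod, deploy_stage, gen_docs, link_bin, lint_clean, rollback_ready, run_unit, src_changed, tag_release, tests_changed} — 16 facts.

16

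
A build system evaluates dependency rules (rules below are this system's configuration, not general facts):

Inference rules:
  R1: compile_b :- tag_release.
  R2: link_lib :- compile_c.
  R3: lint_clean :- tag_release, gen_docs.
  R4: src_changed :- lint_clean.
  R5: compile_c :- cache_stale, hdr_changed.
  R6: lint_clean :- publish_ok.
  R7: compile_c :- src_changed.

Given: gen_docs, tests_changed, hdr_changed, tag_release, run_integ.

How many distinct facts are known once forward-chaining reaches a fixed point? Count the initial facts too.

[1] R1 [compile_b :- tag_release.]; R3 [lint_clean :- tag_release, gen_docs.]. ⇒ new: compile_b, lint_clean.
[2] R4 [src_changed :- lint_clean.]. ⇒ new: src_changed.
[3] R7 [compile_c :- src_changed.]. ⇒ new: compile_c.
[4] R2 [link_lib :- compile_c.]. ⇒ new: link_lib.
Closure: {compile_b, compile_c, gen_docs, hdr_changed, link_lib, lint_clean, run_integ, src_changed, tag_release, tests_changed} — 10 facts.

10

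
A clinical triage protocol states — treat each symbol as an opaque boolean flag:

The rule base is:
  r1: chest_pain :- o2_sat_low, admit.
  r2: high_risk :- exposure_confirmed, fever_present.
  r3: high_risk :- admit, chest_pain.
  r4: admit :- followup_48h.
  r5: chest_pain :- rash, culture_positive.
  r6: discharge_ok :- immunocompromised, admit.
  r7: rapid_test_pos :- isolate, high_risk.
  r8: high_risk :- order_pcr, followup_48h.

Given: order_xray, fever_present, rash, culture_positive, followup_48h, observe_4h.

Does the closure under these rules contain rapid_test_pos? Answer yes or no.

no

Round 1 — r4, r5, derive admit, chest_pain.
Round 2 — r3, derive high_risk.
Fixed point reached. rapid_test_pos is concluded only by r7; r7 needs isolate (never derived).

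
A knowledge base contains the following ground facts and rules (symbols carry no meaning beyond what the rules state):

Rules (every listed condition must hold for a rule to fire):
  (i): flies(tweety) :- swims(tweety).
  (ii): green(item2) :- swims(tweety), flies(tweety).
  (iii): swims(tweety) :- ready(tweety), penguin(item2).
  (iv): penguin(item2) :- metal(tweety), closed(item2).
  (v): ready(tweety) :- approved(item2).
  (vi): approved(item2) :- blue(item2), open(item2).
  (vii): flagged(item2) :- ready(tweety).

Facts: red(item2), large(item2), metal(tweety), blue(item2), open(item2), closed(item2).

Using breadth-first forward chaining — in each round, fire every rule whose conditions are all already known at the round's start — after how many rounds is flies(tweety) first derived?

4

Round 1 fires (iv), (vi), giving penguin(item2), approved(item2).
Round 2 fires (v), giving ready(tweety).
Round 3 fires (iii), (vii), giving swims(tweety), flagged(item2).
Round 4 fires (i), giving flies(tweety).
flies(tweety) first appears in round 4.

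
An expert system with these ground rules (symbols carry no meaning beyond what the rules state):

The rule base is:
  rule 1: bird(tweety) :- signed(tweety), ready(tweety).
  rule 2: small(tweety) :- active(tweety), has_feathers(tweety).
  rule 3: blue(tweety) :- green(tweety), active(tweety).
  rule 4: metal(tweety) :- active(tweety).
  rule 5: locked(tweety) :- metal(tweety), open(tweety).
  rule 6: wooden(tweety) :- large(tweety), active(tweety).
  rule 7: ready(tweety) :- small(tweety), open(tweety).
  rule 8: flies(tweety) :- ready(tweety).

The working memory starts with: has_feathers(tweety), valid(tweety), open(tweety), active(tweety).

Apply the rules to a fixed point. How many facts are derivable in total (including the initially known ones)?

9

[1] rule 2 [small(tweety) :- active(tweety), has_feathers(tweety).]; rule 4 [metal(tweety) :- active(tweety).]. ⇒ new: small(tweety), metal(tweety).
[2] rule 5 [locked(tweety) :- metal(tweety), open(tweety).]; rule 7 [ready(tweety) :- small(tweety), open(tweety).]. ⇒ new: locked(tweety), ready(tweety).
[3] rule 8 [flies(tweety) :- ready(tweety).]. ⇒ new: flies(tweety).
Closure: {active(tweety), flies(tweety), has_feathers(tweety), locked(tweety), metal(tweety), open(tweety), ready(tweety), small(tweety), valid(tweety)} — 9 facts.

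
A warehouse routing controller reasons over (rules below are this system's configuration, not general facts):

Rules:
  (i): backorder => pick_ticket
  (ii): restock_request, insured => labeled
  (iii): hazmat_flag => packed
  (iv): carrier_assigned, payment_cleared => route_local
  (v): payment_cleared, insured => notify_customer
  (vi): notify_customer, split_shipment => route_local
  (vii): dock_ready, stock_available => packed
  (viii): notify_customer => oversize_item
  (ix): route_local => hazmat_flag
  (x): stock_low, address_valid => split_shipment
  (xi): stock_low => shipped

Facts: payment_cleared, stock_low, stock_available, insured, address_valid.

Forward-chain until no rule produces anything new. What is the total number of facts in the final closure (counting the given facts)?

[1] (v) [payment_cleared, insured => notify_customer]; (x) [stock_low, address_valid => split_shipment]; (xi) [stock_low => shipped]. ⇒ new: notify_customer, split_shipment, shipped.
[2] (vi) [notify_customer, split_shipment => route_local]; (viii) [notify_customer => oversize_item]. ⇒ new: route_local, oversize_item.
[3] (ix) [route_local => hazmat_flag]. ⇒ new: hazmat_flag.
[4] (iii) [hazmat_flag => packed]. ⇒ new: packed.
Closure: {address_valid, hazmat_flag, insured, notify_customer, oversize_item, packed, payment_cleared, route_local, shipped, split_shipment, stock_available, stock_low} — 12 facts.

12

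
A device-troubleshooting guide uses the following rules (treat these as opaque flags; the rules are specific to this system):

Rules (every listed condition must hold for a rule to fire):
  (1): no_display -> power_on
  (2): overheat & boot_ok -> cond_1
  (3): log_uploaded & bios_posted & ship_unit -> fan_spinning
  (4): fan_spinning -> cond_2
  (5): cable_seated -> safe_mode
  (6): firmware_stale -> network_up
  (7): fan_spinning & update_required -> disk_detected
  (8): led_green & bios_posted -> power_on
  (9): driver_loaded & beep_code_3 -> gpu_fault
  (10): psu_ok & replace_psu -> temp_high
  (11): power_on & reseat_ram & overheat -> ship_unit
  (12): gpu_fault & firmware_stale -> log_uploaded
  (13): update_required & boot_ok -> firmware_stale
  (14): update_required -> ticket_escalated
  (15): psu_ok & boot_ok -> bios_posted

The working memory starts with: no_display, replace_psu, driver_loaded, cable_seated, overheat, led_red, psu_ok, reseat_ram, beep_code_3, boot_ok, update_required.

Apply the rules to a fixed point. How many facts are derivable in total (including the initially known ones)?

[1] (1) [no_display -> power_on]; (2) [overheat & boot_ok -> cond_1]; (5) [cable_seated -> safe_mode]; (9) [driver_loaded & beep_code_3 -> gpu_fault]; (10) [psu_ok & replace_psu -> temp_high]; (13) [update_required & boot_ok -> firmware_stale]; (14) [update_required -> ticket_escalated]; (15) [psu_ok & boot_ok -> bios_posted]. ⇒ new: power_on, cond_1, safe_mode, gpu_fault, temp_high, firmware_stale, ticket_escalated, bios_posted.
[2] (6) [firmware_stale -> network_up]; (11) [power_on & reseat_ram & overheat -> ship_unit]; (12) [gpu_fault & firmware_stale -> log_uploaded]. ⇒ new: network_up, ship_unit, log_uploaded.
[3] (3) [log_uploaded & bios_posted & ship_unit -> fan_spinning]. ⇒ new: fan_spinning.
[4] (4) [fan_spinning -> cond_2]; (7) [fan_spinning & update_required -> disk_detected]. ⇒ new: cond_2, disk_detected.
Closure: {beep_code_3, bios_posted, boot_ok, cable_seated, cond_1, cond_2, disk_detected, driver_loaded, fan_spinning, firmware_stale, gpu_fault, led_red, log_uploaded, network_up, no_display, overheat, power_on, psu_ok, replace_psu, reseat_ram, safe_mode, ship_unit, temp_high, ticket_escalated, update_required} — 25 facts.

25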